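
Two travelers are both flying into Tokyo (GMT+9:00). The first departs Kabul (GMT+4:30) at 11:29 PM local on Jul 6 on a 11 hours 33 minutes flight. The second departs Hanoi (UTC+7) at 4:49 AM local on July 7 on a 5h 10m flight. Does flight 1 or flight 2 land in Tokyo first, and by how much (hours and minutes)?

Flight 1 in UTC: 11:29 PM − 4:30 = 6:59 PM on Jul 6.
+11 hours 33 minutes → arrive 6:32 AM UTC on Jul 7.
Flight 2 in UTC: 4:49 AM − 7:00 = 9:49 PM on Jul 6.
+5 hours and 10 minutes → arrive 2:59 AM UTC on Jul 7.
Flight 2 lands earlier by 3 hours 33 minutes.

the second, by 3 hours 33 minutes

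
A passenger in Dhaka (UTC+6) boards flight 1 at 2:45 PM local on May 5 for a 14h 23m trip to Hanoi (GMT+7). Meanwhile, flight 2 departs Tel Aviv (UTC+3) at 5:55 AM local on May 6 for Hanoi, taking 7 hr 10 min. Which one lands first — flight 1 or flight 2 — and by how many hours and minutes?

the first, by 10 hours 57 minutes

Flight 1 in UTC: 2:45 PM − 6:00 = 8:45 AM on May 5.
+14 hours 23 minutes → arrive 11:08 PM UTC on May 5.
Flight 2 in UTC: 5:55 AM − 3:00 = 2:55 AM on May 6.
+7 hours and 10 minutes → arrive 10:05 AM UTC on May 6.
Flight 1 lands earlier by 10 hours 57 minutes.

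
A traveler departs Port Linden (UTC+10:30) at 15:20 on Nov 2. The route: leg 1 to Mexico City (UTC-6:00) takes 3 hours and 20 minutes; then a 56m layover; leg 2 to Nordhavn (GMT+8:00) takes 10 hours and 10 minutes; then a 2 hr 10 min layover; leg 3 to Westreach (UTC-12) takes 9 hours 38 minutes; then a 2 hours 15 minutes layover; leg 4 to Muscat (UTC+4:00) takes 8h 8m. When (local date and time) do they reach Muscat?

Convert departure to UTC: 15:20 − 10:30 = 04:50 UTC on Nov 2.
Add 3 hours and 20 minutes leg 1 → 08:10 UTC.
Add 56 minutes layover in Mexico City → 09:06 UTC.
Add 10 hours 10 minutes leg 2 → 19:16 UTC.
Add 2 hours and 10 minutes layover in Nordhavn → 21:26 UTC.
Add 9 hours and 38 minutes leg 3 → 07:04 UTC (Nov 3).
Add 2 hours 15 minutes layover in Westreach → 09:19 UTC.
Add 8 hours 8 minutes leg 4 → 17:27 UTC.
Muscat is UTC+4:00, so local arrival = 17:27 + 4:00 = 21:27 on Nov 3.

21:27 on November 3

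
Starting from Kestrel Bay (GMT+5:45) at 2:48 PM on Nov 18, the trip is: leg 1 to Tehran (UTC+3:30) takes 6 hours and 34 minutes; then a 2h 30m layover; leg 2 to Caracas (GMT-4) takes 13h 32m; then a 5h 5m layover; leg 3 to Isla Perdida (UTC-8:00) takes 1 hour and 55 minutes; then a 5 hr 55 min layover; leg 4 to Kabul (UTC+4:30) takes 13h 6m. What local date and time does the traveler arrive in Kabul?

2:10 PM on November 20

Convert departure to UTC: 2:48 PM − 5:45 = 9:03 AM UTC on Nov 18.
Add 6 hours 34 minutes leg 1 → 3:37 PM UTC.
Add 2 hours 30 minutes layover in Tehran → 6:07 PM UTC.
Add 13 hours 32 minutes leg 2 → 7:39 AM UTC (Nov 19).
Add 5 hours and 5 minutes layover in Caracas → 12:44 PM UTC.
Add 1 hour and 55 minutes leg 3 → 2:39 PM UTC.
Add 5 hours and 55 minutes layover in Isla Perdida → 8:34 PM UTC.
Add 13 hours and 6 minutes leg 4 → 9:40 AM UTC (Nov 20).
Kabul is UTC+4:30, so local arrival = 9:40 AM + 4:30 = 2:10 PM on Nov 20.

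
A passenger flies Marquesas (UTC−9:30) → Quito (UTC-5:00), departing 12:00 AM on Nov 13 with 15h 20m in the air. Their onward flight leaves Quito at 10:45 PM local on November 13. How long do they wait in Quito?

Convert departure to UTC: 12:00 AM + 9:30 = 9:30 AM UTC on Nov 13.
Add 15 hours and 20 minutes flight time → 12:50 AM UTC (Nov 14).
Quito is UTC−5:00, so local arrival = 12:50 AM − 5:00 = 7:50 PM on Nov 13.
Layover = 10:45 PM − 7:50 PM = 2 hours 55 minutes.

2 hours 55 minutes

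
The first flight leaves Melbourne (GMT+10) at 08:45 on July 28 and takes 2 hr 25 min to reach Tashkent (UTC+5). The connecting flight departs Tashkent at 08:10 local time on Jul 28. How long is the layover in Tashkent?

2 hours

Convert departure to UTC: 08:45 − 10:00 = 22:45 UTC on Jul 27.
Add 2 hours 25 minutes flight time → 01:10 UTC (Jul 28).
Tashkent is UTC+5:00, so local arrival = 01:10 + 5:00 = 06:10 on Jul 28.
Layover = 08:10 − 06:10 = 2 hours.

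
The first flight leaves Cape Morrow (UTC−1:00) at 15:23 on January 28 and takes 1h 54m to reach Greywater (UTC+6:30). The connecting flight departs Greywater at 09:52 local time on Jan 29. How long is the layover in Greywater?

Convert departure to UTC: 15:23 + 1:00 = 16:23 UTC on Jan 28.
Add 1 hour and 54 minutes flight time → 18:17 UTC.
Greywater is UTC+6:30, so local arrival = 18:17 + 6:30 = 00:47 on Jan 29.
Layover = 09:52 − 00:47 = 9 hours 5 minutes.

9 hours 5 minutes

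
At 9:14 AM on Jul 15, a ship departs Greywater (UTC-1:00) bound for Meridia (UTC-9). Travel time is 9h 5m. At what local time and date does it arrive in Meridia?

10:19 AM on Jul 15

Convert departure to UTC: 9:14 AM + 1:00 = 10:14 AM UTC on Jul 15.
Add 9 hours 5 minutes travel time → 7:19 PM UTC.
Meridia is UTC−9:00, so local arrival = 7:19 PM − 9:00 = 10:19 AM on Jul 15.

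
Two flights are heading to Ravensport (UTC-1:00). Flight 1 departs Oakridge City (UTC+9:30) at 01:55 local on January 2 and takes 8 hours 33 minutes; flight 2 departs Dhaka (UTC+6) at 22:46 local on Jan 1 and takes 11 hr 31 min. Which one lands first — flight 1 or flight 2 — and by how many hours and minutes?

Flight 1 in UTC: 01:55 − 9:30 = 16:25 on Jan 1.
+8 hours and 33 minutes → arrive 00:58 UTC on Jan 2.
Flight 2 in UTC: 22:46 − 6:00 = 16:46 on Jan 1.
+11 hours 31 minutes → arrive 04:17 UTC on Jan 2.
Flight 1 lands earlier by 3 hours 19 minutes.

the first, by 3 hours 19 minutes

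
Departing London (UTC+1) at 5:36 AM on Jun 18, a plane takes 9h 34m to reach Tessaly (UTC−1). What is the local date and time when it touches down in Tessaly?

1:10 PM on Jun 18

Tessaly is 2:00 behind London.
After 9 hours 34 minutes it is 3:10 PM in London.
Shift by the zone difference: 3:10 PM − 2:00 = 1:10 PM on Jun 18 in Tessaly.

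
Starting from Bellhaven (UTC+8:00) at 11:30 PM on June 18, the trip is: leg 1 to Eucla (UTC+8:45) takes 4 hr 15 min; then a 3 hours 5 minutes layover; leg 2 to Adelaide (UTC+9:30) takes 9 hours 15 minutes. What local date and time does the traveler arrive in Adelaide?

5:35 PM on June 19

Convert departure to UTC: 11:30 PM − 8:00 = 3:30 PM UTC on Jun 18.
Add 4 hours and 15 minutes leg 1 → 7:45 PM UTC.
Add 3 hours 5 minutes layover in Eucla → 10:50 PM UTC.
Add 9 hours 15 minutes leg 2 → 8:05 AM UTC (Jun 19).
Adelaide is UTC+9:30, so local arrival = 8:05 AM + 9:30 = 5:35 PM on Jun 19.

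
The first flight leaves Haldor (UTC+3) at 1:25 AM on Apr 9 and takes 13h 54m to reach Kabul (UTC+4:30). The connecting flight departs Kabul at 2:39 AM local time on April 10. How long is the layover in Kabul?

9 hours 50 minutes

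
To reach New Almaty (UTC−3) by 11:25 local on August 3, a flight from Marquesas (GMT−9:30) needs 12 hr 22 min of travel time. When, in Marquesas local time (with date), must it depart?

16:33 on Aug 2

Target arrival in UTC: 11:25 + 3:00 = 14:25 on Aug 3.
Subtract 12 hours and 22 minutes → departure 02:03 UTC on Aug 3.
Marquesas is UTC−9:30: 02:03 − 9:30 = 16:33 on Aug 2.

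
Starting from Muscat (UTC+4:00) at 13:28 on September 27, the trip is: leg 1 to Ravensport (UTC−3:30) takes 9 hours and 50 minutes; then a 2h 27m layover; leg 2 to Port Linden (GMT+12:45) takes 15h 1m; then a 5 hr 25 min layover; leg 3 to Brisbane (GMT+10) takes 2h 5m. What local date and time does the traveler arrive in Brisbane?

06:16 on Sep 29

Convert departure to UTC: 13:28 − 4:00 = 09:28 UTC on Sep 27.
Add 9 hours and 50 minutes leg 1 → 19:18 UTC.
Add 2 hours and 27 minutes layover in Ravensport → 21:45 UTC.
Add 15 hours and 1 minute leg 2 → 12:46 UTC (Sep 28).
Add 5 hours and 25 minutes layover in Port Linden → 18:11 UTC.
Add 2 hours and 5 minutes leg 3 → 20:16 UTC.
Brisbane is UTC+10:00, so local arrival = 20:16 + 10:00 = 06:16 on Sep 29.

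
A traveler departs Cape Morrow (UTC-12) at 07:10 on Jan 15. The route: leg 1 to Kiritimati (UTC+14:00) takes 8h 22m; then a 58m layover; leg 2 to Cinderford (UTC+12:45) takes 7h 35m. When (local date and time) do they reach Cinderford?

00:50 on January 17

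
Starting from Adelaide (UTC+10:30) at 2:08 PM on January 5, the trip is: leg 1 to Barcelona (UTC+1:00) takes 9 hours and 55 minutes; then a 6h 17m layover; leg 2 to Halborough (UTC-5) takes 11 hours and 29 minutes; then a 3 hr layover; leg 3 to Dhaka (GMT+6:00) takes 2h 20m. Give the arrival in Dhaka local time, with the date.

Convert departure to UTC: 2:08 PM − 10:30 = 3:38 AM UTC on Jan 5.
Add 9 hours 55 minutes leg 1 → 1:33 PM UTC.
Add 6 hours and 17 minutes layover in Barcelona → 7:50 PM UTC.
Add 11 hours and 29 minutes leg 2 → 7:19 AM UTC (Jan 6).
Add 3 hours layover in Halborough → 10:19 AM UTC.
Add 2 hours and 20 minutes leg 3 → 12:39 PM UTC.
Dhaka is UTC+6:00, so local arrival = 12:39 PM + 6:00 = 6:39 PM on Jan 6.

6:39 PM on January 6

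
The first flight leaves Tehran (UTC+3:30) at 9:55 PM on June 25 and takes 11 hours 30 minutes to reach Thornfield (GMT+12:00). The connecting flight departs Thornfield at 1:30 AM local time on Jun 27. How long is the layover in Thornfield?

7 hours 35 minutes

Convert departure to UTC: 9:55 PM − 3:30 = 6:25 PM UTC on Jun 25.
Add 11 hours 30 minutes flight time → 5:55 AM UTC (Jun 26).
Thornfield is UTC+12:00, so local arrival = 5:55 AM + 12:00 = 5:55 PM on Jun 26.
Layover = 1:30 AM − 5:55 PM (+1 day) = 7 hours 35 minutes.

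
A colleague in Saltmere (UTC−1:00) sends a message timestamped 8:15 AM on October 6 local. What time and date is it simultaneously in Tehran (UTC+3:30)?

12:45 PM on October 6

In UTC: 8:15 AM + 1:00 = 9:15 AM on Oct 6.
Tehran is UTC+3:30: 9:15 AM + 3:30 = 12:45 PM on Oct 6.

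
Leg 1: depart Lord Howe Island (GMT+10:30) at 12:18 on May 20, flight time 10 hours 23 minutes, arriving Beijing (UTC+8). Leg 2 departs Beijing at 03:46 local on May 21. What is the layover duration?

7 hours 35 minutes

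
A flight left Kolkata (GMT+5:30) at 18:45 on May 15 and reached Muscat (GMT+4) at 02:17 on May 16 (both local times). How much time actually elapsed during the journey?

9 hours 2 minutes

Departure in UTC: 18:45 − 5:30 = 13:15 on May 15.
Arrival in UTC: 02:17 − 4:00 = 22:17 on May 15.
Elapsed = 22:17 − 13:15 = 9 hours 2 minutes.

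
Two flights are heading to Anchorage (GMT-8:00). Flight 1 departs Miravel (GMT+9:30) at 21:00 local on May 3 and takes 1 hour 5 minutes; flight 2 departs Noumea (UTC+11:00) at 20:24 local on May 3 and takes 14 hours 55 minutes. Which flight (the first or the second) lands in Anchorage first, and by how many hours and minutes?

Flight 1 in UTC: 21:00 − 9:30 = 11:30 on May 3.
+1 hour and 5 minutes → arrive 12:35 UTC on May 3.
Flight 2 in UTC: 20:24 − 11:00 = 09:24 on May 3.
+14 hours and 55 minutes → arrive 00:19 UTC on May 4.
Flight 1 lands earlier by 11 hours 44 minutes.

the first, by 11 hours 44 minutes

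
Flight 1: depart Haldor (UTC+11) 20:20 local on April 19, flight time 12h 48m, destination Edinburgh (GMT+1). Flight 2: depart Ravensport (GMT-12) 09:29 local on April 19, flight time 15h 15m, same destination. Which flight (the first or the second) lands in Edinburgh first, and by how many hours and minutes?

the first, by 14 hours 36 minutes

Flight 1 in UTC: 20:20 − 11:00 = 09:20 on Apr 19.
+12 hours 48 minutes → arrive 22:08 UTC on Apr 19.
Flight 2 in UTC: 09:29 + 12:00 = 21:29 on Apr 19.
+15 hours and 15 minutes → arrive 12:44 UTC on Apr 20.
Flight 1 lands earlier by 14 hours 36 minutes.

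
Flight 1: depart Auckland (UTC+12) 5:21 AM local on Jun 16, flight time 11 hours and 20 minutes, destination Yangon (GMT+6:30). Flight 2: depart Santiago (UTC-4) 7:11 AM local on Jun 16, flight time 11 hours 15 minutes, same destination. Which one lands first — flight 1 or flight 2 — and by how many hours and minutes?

the first, by 17 hours 45 minutes

Flight 1 in UTC: 5:21 AM − 12:00 = 5:21 PM on Jun 15.
+11 hours 20 minutes → arrive 4:41 AM UTC on Jun 16.
Flight 2 in UTC: 7:11 AM + 4:00 = 11:11 AM on Jun 16.
+11 hours 15 minutes → arrive 10:26 PM UTC on Jun 16.
Flight 1 lands earlier by 17 hours 45 minutes.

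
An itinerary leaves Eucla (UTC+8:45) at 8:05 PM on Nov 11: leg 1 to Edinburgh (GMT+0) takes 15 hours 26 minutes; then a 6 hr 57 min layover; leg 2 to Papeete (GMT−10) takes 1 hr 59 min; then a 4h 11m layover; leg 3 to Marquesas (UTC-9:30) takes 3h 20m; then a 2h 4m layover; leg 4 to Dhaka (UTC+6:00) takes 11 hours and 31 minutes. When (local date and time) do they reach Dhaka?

Convert departure to UTC: 8:05 PM − 8:45 = 11:20 AM UTC on Nov 11.
Add 15 hours 26 minutes leg 1 → 2:46 AM UTC (Nov 12).
Add 6 hours and 57 minutes layover in Edinburgh → 9:43 AM UTC.
Add 1 hour and 59 minutes leg 2 → 11:42 AM UTC.
Add 4 hours and 11 minutes layover in Papeete → 3:53 PM UTC.
Add 3 hours and 20 minutes leg 3 → 7:13 PM UTC.
Add 2 hours and 4 minutes layover in Marquesas → 9:17 PM UTC.
Add 11 hours 31 minutes leg 4 → 8:48 AM UTC (Nov 13).
Dhaka is UTC+6:00, so local arrival = 8:48 AM + 6:00 = 2:48 PM on Nov 13.

2:48 PM on Nov 13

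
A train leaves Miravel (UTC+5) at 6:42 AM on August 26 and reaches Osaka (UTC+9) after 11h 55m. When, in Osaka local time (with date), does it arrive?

10:37 PM on Aug 26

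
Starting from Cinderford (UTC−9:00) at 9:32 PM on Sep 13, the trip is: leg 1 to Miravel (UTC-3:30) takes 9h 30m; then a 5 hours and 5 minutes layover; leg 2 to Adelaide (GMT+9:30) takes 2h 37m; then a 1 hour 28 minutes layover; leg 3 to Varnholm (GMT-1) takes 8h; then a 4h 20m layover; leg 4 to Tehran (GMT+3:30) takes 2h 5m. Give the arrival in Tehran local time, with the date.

7:07 PM on Sep 15

Convert departure to UTC: 9:32 PM + 9:00 = 6:32 AM UTC on Sep 14.
Add 9 hours 30 minutes leg 1 → 4:02 PM UTC.
Add 5 hours 5 minutes layover in Miravel → 9:07 PM UTC.
Add 2 hours 37 minutes leg 2 → 11:44 PM UTC.
Add 1 hour and 28 minutes layover in Adelaide → 1:12 AM UTC (Sep 15).
Add 8 hours leg 3 → 9:12 AM UTC.
Add 4 hours 20 minutes layover in Varnholm → 1:32 PM UTC.
Add 2 hours 5 minutes leg 4 → 3:37 PM UTC.
Tehran is UTC+3:30, so local arrival = 3:37 PM + 3:30 = 7:07 PM on Sep 15.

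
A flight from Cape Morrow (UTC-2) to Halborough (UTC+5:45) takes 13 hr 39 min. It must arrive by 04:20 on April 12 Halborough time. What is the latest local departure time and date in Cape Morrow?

06:56 on Apr 11

Target arrival in UTC: 04:20 − 5:45 = 22:35 on Apr 11.
Subtract 13 hours 39 minutes → departure 08:56 UTC on Apr 11.
Cape Morrow is UTC−2:00: 08:56 − 2:00 = 06:56 on Apr 11.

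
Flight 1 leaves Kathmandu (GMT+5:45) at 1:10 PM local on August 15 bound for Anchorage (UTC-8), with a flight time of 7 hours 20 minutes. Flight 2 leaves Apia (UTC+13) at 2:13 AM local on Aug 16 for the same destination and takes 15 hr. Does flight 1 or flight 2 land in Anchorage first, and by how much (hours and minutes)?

Flight 1 in UTC: 1:10 PM − 5:45 = 7:25 AM on Aug 15.
+7 hours 20 minutes → arrive 2:45 PM UTC on Aug 15.
Flight 2 in UTC: 2:13 AM − 13:00 = 1:13 PM on Aug 15.
+15 hours → arrive 4:13 AM UTC on Aug 16.
Flight 1 lands earlier by 13 hours 28 minutes.

the first, by 13 hours 28 minutes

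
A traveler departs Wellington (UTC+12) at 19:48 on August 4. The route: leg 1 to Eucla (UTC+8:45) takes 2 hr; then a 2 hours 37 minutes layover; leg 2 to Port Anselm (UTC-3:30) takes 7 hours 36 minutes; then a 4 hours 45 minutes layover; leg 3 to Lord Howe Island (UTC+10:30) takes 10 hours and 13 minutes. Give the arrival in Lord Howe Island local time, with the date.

21:29 on August 5

Convert departure to UTC: 19:48 − 12:00 = 07:48 UTC on Aug 4.
Add 2 hours leg 1 → 09:48 UTC.
Add 2 hours and 37 minutes layover in Eucla → 12:25 UTC.
Add 7 hours 36 minutes leg 2 → 20:01 UTC.
Add 4 hours 45 minutes layover in Port Anselm → 00:46 UTC (Aug 5).
Add 10 hours and 13 minutes leg 3 → 10:59 UTC.
Lord Howe Island is UTC+10:30, so local arrival = 10:59 + 10:30 = 21:29 on Aug 5.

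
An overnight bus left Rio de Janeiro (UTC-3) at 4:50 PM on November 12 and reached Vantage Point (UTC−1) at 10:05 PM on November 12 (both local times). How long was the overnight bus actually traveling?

Departure in UTC: 4:50 PM + 3:00 = 7:50 PM on Nov 12.
Arrival in UTC: 10:05 PM + 1:00 = 11:05 PM on Nov 12.
Elapsed = 11:05 PM − 7:50 PM = 3 hours 15 minutes.

3 hours 15 minutes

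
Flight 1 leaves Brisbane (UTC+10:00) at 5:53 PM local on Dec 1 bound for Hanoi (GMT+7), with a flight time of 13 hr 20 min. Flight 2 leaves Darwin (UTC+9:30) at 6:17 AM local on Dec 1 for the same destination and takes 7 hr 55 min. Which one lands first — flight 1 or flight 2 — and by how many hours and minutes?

Flight 1 in UTC: 5:53 PM − 10:00 = 7:53 AM on Dec 1.
+13 hours 20 minutes → arrive 9:13 PM UTC on Dec 1.
Flight 2 in UTC: 6:17 AM − 9:30 = 8:47 PM on Nov 30.
+7 hours and 55 minutes → arrive 4:42 AM UTC on Dec 1.
Flight 2 lands earlier by 16 hours 31 minutes.

the second, by 16 hours 31 minutes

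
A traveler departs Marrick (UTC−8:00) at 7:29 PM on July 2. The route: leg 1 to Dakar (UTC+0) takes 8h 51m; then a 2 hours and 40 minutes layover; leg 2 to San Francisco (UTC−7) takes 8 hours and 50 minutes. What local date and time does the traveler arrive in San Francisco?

Convert departure to UTC: 7:29 PM + 8:00 = 3:29 AM UTC on Jul 3.
Add 8 hours and 51 minutes leg 1 → 12:20 PM UTC.
Add 2 hours and 40 minutes layover in Dakar → 3:00 PM UTC.
Add 8 hours 50 minutes leg 2 → 11:50 PM UTC.
San Francisco is UTC−7:00, so local arrival = 11:50 PM − 7:00 = 4:50 PM on Jul 3.

4:50 PM on July 3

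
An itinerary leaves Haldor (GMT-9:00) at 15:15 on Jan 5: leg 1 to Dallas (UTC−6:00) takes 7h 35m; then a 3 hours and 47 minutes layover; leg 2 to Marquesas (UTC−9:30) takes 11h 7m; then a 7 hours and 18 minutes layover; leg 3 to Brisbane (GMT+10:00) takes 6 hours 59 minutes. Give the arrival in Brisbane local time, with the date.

Convert departure to UTC: 15:15 + 9:00 = 00:15 UTC on Jan 6.
Add 7 hours and 35 minutes leg 1 → 07:50 UTC.
Add 3 hours and 47 minutes layover in Dallas → 11:37 UTC.
Add 11 hours 7 minutes leg 2 → 22:44 UTC.
Add 7 hours 18 minutes layover in Marquesas → 06:02 UTC (Jan 7).
Add 6 hours and 59 minutes leg 3 → 13:01 UTC.
Brisbane is UTC+10:00, so local arrival = 13:01 + 10:00 = 23:01 on Jan 7.

23:01 on January 7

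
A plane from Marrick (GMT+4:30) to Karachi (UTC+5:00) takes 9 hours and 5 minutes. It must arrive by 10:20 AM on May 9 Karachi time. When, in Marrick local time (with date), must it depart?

12:45 AM on May 9

Target arrival in UTC: 10:20 AM − 5:00 = 5:20 AM on May 9.
Subtract 9 hours and 5 minutes → departure 8:15 PM UTC on May 8.
Marrick is UTC+4:30: 8:15 PM + 4:30 = 12:45 AM on May 9.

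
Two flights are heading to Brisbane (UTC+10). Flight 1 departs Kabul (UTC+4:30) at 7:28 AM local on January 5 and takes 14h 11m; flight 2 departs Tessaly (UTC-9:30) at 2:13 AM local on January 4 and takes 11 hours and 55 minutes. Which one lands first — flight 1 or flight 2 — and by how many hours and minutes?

Flight 1 in UTC: 7:28 AM − 4:30 = 2:58 AM on Jan 5.
+14 hours 11 minutes → arrive 5:09 PM UTC on Jan 5.
Flight 2 in UTC: 2:13 AM + 9:30 = 11:43 AM on Jan 4.
+11 hours 55 minutes → arrive 11:38 PM UTC on Jan 4.
Flight 2 lands earlier by 17 hours 31 minutes.

the second, by 17 hours 31 minutes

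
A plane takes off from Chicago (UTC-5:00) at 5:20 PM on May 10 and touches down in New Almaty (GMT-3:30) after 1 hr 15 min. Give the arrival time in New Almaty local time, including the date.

8:05 PM on May 10

Convert departure to UTC: 5:20 PM + 5:00 = 10:20 PM UTC on May 10.
Add 1 hour 15 minutes travel time → 11:35 PM UTC.
New Almaty is UTC−3:30, so local arrival = 11:35 PM − 3:30 = 8:05 PM on May 10.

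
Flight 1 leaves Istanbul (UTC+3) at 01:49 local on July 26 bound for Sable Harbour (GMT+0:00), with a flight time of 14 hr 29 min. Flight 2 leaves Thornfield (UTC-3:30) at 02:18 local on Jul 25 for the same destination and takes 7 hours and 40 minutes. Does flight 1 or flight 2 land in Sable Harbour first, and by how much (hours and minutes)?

the second, by 23 hours 50 minutes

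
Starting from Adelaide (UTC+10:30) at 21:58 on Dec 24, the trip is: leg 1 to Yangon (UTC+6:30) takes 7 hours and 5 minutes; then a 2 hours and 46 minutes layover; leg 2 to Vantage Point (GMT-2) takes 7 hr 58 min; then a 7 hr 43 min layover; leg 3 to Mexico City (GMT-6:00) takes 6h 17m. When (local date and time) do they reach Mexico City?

Convert departure to UTC: 21:58 − 10:30 = 11:28 UTC on Dec 24.
Add 7 hours and 5 minutes leg 1 → 18:33 UTC.
Add 2 hours 46 minutes layover in Yangon → 21:19 UTC.
Add 7 hours 58 minutes leg 2 → 05:17 UTC (Dec 25).
Add 7 hours and 43 minutes layover in Vantage Point → 13:00 UTC.
Add 6 hours and 17 minutes leg 3 → 19:17 UTC.
Mexico City is UTC−6:00, so local arrival = 19:17 − 6:00 = 13:17 on Dec 25.

13:17 on Dec 25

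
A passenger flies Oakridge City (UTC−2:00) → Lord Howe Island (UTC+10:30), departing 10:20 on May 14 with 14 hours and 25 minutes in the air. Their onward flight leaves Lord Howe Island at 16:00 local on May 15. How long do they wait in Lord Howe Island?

2 hours 45 minutes

Convert departure to UTC: 10:20 + 2:00 = 12:20 UTC on May 14.
Add 14 hours and 25 minutes flight time → 02:45 UTC (May 15).
Lord Howe Island is UTC+10:30, so local arrival = 02:45 + 10:30 = 13:15 on May 15.
Layover = 16:00 − 13:15 = 2 hours 45 minutes.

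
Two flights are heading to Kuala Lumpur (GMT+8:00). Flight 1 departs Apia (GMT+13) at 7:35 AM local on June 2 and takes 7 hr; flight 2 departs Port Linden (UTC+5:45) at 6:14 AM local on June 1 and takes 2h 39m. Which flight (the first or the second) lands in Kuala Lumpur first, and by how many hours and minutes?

Flight 1 in UTC: 7:35 AM − 13:00 = 6:35 PM on Jun 1.
+7 hours → arrive 1:35 AM UTC on Jun 2.
Flight 2 in UTC: 6:14 AM − 5:45 = 12:29 AM on Jun 1.
+2 hours 39 minutes → arrive 3:08 AM UTC on Jun 1.
Flight 2 lands earlier by 22 hours 27 minutes.

the second, by 22 hours 27 minutes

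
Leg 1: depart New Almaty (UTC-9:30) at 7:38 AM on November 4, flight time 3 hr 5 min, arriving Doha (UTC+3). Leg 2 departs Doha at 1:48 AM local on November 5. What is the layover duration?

2 hours 35 minutes

Convert departure to UTC: 7:38 AM + 9:30 = 5:08 PM UTC on Nov 4.
Add 3 hours and 5 minutes flight time → 8:13 PM UTC.
Doha is UTC+3:00, so local arrival = 8:13 PM + 3:00 = 11:13 PM on Nov 4.
Layover = 1:48 AM − 11:13 PM (+1 day) = 2 hours 35 minutes.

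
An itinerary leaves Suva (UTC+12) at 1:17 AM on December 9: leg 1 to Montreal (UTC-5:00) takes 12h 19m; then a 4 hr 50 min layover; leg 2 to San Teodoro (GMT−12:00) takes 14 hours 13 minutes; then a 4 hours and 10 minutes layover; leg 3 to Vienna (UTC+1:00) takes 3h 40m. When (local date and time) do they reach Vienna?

5:29 AM on Dec 10

Convert departure to UTC: 1:17 AM − 12:00 = 1:17 PM UTC on Dec 8.
Add 12 hours and 19 minutes leg 1 → 1:36 AM UTC (Dec 9).
Add 4 hours 50 minutes layover in Montreal → 6:26 AM UTC.
Add 14 hours 13 minutes leg 2 → 8:39 PM UTC.
Add 4 hours 10 minutes layover in San Teodoro → 12:49 AM UTC (Dec 10).
Add 3 hours and 40 minutes leg 3 → 4:29 AM UTC.
Vienna is UTC+1:00, so local arrival = 4:29 AM + 1:00 = 5:29 AM on Dec 10.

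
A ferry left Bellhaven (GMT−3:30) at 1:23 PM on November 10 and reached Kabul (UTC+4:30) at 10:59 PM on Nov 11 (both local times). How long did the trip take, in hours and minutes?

25 hours 36 minutes

Kabul is 8:00 ahead of Bellhaven.
Clock-face elapsed time (ignoring zones) is 33 hours 36 minutes.
Actual elapsed = 33 hours 36 minutes − 8:00 = 25 hours 36 minutes.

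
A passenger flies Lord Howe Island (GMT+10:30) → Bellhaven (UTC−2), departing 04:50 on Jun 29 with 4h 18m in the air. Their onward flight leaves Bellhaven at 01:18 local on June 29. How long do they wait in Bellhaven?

4 hours 40 minutes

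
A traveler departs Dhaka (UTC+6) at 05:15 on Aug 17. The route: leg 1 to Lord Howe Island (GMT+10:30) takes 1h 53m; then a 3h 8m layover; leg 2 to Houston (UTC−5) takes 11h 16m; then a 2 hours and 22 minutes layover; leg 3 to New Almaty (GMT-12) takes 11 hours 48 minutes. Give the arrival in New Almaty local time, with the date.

17:42 on Aug 17

Convert departure to UTC: 05:15 − 6:00 = 23:15 UTC on Aug 16.
Add 1 hour and 53 minutes leg 1 → 01:08 UTC (Aug 17).
Add 3 hours 8 minutes layover in Lord Howe Island → 04:16 UTC.
Add 11 hours and 16 minutes leg 2 → 15:32 UTC.
Add 2 hours 22 minutes layover in Houston → 17:54 UTC.
Add 11 hours and 48 minutes leg 3 → 05:42 UTC (Aug 18).
New Almaty is UTC−12:00, so local arrival = 05:42 − 12:00 = 17:42 on Aug 17.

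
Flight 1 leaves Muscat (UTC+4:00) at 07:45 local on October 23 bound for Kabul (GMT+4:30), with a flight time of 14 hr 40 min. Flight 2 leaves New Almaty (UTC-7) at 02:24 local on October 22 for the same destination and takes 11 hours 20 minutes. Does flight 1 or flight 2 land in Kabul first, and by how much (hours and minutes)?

the second, by 21 hours 41 minutes

Flight 1 in UTC: 07:45 − 4:00 = 03:45 on Oct 23.
+14 hours and 40 minutes → arrive 18:25 UTC on Oct 23.
Flight 2 in UTC: 02:24 + 7:00 = 09:24 on Oct 22.
+11 hours 20 minutes → arrive 20:44 UTC on Oct 22.
Flight 2 lands earlier by 21 hours 41 minutes.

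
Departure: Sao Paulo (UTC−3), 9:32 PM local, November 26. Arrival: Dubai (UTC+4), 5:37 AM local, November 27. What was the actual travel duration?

Departure in UTC: 9:32 PM + 3:00 = 12:32 AM on Nov 27.
Arrival in UTC: 5:37 AM − 4:00 = 1:37 AM on Nov 27.
Elapsed = 1:37 AM − 12:32 AM = 1 hour 5 minutes.

1 hour 5 minutes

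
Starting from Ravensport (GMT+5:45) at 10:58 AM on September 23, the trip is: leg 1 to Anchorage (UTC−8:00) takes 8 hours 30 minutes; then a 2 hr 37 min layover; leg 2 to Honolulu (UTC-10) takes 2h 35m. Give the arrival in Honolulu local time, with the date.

Convert departure to UTC: 10:58 AM − 5:45 = 5:13 AM UTC on Sep 23.
Add 8 hours 30 minutes leg 1 → 1:43 PM UTC.
Add 2 hours 37 minutes layover in Anchorage → 4:20 PM UTC.
Add 2 hours 35 minutes leg 2 → 6:55 PM UTC.
Honolulu is UTC−10:00, so local arrival = 6:55 PM − 10:00 = 8:55 AM on Sep 23.

8:55 AM on Sep 23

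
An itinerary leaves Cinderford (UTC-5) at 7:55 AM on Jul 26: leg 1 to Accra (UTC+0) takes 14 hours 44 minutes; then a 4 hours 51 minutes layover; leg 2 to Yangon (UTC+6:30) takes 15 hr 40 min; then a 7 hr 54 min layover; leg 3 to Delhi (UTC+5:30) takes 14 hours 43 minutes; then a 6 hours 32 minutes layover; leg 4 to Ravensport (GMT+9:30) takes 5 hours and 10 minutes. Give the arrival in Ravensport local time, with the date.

7:59 PM on July 29

Convert departure to UTC: 7:55 AM + 5:00 = 12:55 PM UTC on Jul 26.
Add 14 hours and 44 minutes leg 1 → 3:39 AM UTC (Jul 27).
Add 4 hours 51 minutes layover in Accra → 8:30 AM UTC.
Add 15 hours 40 minutes leg 2 → 12:10 AM UTC (Jul 28).
Add 7 hours and 54 minutes layover in Yangon → 8:04 AM UTC.
Add 14 hours 43 minutes leg 3 → 10:47 PM UTC.
Add 6 hours 32 minutes layover in Delhi → 5:19 AM UTC (Jul 29).
Add 5 hours 10 minutes leg 4 → 10:29 AM UTC.
Ravensport is UTC+9:30, so local arrival = 10:29 AM + 9:30 = 7:59 PM on Jul 29.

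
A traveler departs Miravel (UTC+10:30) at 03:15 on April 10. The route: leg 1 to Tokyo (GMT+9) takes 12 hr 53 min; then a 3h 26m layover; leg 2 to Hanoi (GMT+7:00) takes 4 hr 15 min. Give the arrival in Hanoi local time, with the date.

Convert departure to UTC: 03:15 − 10:30 = 16:45 UTC on Apr 9.
Add 12 hours and 53 minutes leg 1 → 05:38 UTC (Apr 10).
Add 3 hours and 26 minutes layover in Tokyo → 09:04 UTC.
Add 4 hours 15 minutes leg 2 → 13:19 UTC.
Hanoi is UTC+7:00, so local arrival = 13:19 + 7:00 = 20:19 on Apr 10.

20:19 on April 10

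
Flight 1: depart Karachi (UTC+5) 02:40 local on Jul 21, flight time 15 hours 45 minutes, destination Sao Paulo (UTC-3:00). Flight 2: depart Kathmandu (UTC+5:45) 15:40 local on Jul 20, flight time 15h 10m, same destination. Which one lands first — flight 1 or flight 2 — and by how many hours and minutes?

the second, by 12 hours 20 minutes

Flight 1 in UTC: 02:40 − 5:00 = 21:40 on Jul 20.
+15 hours and 45 minutes → arrive 13:25 UTC on Jul 21.
Flight 2 in UTC: 15:40 − 5:45 = 09:55 on Jul 20.
+15 hours 10 minutes → arrive 01:05 UTC on Jul 21.
Flight 2 lands earlier by 12 hours 20 minutes.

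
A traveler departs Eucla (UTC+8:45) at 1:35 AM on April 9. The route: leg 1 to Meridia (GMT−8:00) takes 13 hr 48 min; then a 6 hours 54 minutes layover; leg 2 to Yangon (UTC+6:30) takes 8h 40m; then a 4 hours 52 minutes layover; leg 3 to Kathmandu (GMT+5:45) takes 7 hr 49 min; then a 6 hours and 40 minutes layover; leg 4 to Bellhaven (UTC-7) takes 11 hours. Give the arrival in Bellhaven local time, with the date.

9:33 PM on April 10

Convert departure to UTC: 1:35 AM − 8:45 = 4:50 PM UTC on Apr 8.
Add 13 hours 48 minutes leg 1 → 6:38 AM UTC (Apr 9).
Add 6 hours and 54 minutes layover in Meridia → 1:32 PM UTC.
Add 8 hours and 40 minutes leg 2 → 10:12 PM UTC.
Add 4 hours and 52 minutes layover in Yangon → 3:04 AM UTC (Apr 10).
Add 7 hours 49 minutes leg 3 → 10:53 AM UTC.
Add 6 hours 40 minutes layover in Kathmandu → 5:33 PM UTC.
Add 11 hours leg 4 → 4:33 AM UTC (Apr 11).
Bellhaven is UTC−7:00, so local arrival = 4:33 AM − 7:00 = 9:33 PM on Apr 10.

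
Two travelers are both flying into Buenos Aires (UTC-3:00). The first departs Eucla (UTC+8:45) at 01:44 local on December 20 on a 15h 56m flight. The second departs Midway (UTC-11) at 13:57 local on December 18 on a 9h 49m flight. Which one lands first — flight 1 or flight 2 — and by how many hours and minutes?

the second, by 22 hours 9 minutes

Flight 1 in UTC: 01:44 − 8:45 = 16:59 on Dec 19.
+15 hours and 56 minutes → arrive 08:55 UTC on Dec 20.
Flight 2 in UTC: 13:57 + 11:00 = 00:57 on Dec 19.
+9 hours and 49 minutes → arrive 10:46 UTC on Dec 19.
Flight 2 lands earlier by 22 hours 9 minutes.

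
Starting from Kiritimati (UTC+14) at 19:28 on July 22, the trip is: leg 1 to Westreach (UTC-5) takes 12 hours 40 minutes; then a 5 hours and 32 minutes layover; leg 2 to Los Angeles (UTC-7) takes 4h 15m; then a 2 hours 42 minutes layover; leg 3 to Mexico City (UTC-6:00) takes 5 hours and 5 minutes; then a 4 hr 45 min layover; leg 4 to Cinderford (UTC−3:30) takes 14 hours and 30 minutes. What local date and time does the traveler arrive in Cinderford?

Convert departure to UTC: 19:28 − 14:00 = 05:28 UTC on Jul 22.
Add 12 hours 40 minutes leg 1 → 18:08 UTC.
Add 5 hours 32 minutes layover in Westreach → 23:40 UTC.
Add 4 hours and 15 minutes leg 2 → 03:55 UTC (Jul 23).
Add 2 hours 42 minutes layover in Los Angeles → 06:37 UTC.
Add 5 hours and 5 minutes leg 3 → 11:42 UTC.
Add 4 hours 45 minutes layover in Mexico City → 16:27 UTC.
Add 14 hours 30 minutes leg 4 → 06:57 UTC (Jul 24).
Cinderford is UTC−3:30, so local arrival = 06:57 − 3:30 = 03:27 on Jul 24.

03:27 on Jul 24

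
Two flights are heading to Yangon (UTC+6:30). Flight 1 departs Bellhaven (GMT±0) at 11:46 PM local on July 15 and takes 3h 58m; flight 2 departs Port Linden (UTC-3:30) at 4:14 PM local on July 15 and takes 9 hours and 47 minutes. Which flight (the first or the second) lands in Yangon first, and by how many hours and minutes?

Flight 1 departs at 11:46 PM UTC (Jul 15).
+3 hours and 58 minutes → arrive 3:44 AM UTC on Jul 16.
Flight 2 in UTC: 4:14 PM + 3:30 = 7:44 PM on Jul 15.
+9 hours 47 minutes → arrive 5:31 AM UTC on Jul 16.
Flight 1 lands earlier by 1 hour 47 minutes.

the first, by 1 hour 47 minutes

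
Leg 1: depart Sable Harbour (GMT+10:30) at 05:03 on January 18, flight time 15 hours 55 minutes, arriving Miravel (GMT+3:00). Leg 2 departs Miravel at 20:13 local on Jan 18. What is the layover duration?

Convert departure to UTC: 05:03 − 10:30 = 18:33 UTC on Jan 17.
Add 15 hours and 55 minutes flight time → 10:28 UTC (Jan 18).
Miravel is UTC+3:00, so local arrival = 10:28 + 3:00 = 13:28 on Jan 18.
Layover = 20:13 − 13:28 = 6 hours 45 minutes.

6 hours 45 minutes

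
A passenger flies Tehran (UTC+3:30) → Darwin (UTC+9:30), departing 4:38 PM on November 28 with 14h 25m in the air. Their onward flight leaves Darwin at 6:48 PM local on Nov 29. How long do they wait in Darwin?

5 hours 45 minutes

Convert departure to UTC: 4:38 PM − 3:30 = 1:08 PM UTC on Nov 28.
Add 14 hours and 25 minutes flight time → 3:33 AM UTC (Nov 29).
Darwin is UTC+9:30, so local arrival = 3:33 AM + 9:30 = 1:03 PM on Nov 29.
Layover = 6:48 PM − 1:03 PM = 5 hours 45 minutes.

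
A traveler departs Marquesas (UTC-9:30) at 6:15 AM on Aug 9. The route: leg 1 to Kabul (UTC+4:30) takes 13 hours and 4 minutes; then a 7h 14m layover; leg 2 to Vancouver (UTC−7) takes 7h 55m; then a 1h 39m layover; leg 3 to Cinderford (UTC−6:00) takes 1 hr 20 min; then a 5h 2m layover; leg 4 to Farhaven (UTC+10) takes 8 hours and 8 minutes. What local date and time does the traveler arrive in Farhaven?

10:07 PM on Aug 11

Convert departure to UTC: 6:15 AM + 9:30 = 3:45 PM UTC on Aug 9.
Add 13 hours 4 minutes leg 1 → 4:49 AM UTC (Aug 10).
Add 7 hours 14 minutes layover in Kabul → 12:03 PM UTC.
Add 7 hours and 55 minutes leg 2 → 7:58 PM UTC.
Add 1 hour 39 minutes layover in Vancouver → 9:37 PM UTC.
Add 1 hour 20 minutes leg 3 → 10:57 PM UTC.
Add 5 hours 2 minutes layover in Cinderford → 3:59 AM UTC (Aug 11).
Add 8 hours and 8 minutes leg 4 → 12:07 PM UTC.
Farhaven is UTC+10:00, so local arrival = 12:07 PM + 10:00 = 10:07 PM on Aug 11.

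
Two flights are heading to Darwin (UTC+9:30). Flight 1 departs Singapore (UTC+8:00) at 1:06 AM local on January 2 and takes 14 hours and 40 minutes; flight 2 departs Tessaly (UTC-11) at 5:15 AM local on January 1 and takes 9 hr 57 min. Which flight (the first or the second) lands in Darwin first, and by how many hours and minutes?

Flight 1 in UTC: 1:06 AM − 8:00 = 5:06 PM on Jan 1.
+14 hours 40 minutes → arrive 7:46 AM UTC on Jan 2.
Flight 2 in UTC: 5:15 AM + 11:00 = 4:15 PM on Jan 1.
+9 hours and 57 minutes → arrive 2:12 AM UTC on Jan 2.
Flight 2 lands earlier by 5 hours 34 minutes.

the second, by 5 hours 34 minutes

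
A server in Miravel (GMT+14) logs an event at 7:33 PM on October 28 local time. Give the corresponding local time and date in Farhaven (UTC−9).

8:33 PM on October 27

Farhaven is 23:00 behind Miravel.
Shift by the zone difference: 7:33 PM − 23:00 = 8:33 PM on Oct 27 in Farhaven.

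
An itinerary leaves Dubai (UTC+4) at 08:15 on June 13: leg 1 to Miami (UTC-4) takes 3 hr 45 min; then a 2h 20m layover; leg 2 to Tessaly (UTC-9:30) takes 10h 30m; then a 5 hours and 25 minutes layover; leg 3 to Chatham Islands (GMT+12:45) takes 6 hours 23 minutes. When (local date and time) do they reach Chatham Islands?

21:23 on Jun 14

Convert departure to UTC: 08:15 − 4:00 = 04:15 UTC on Jun 13.
Add 3 hours and 45 minutes leg 1 → 08:00 UTC.
Add 2 hours 20 minutes layover in Miami → 10:20 UTC.
Add 10 hours 30 minutes leg 2 → 20:50 UTC.
Add 5 hours 25 minutes layover in Tessaly → 02:15 UTC (Jun 14).
Add 6 hours and 23 minutes leg 3 → 08:38 UTC.
Chatham Islands is UTC+12:45, so local arrival = 08:38 + 12:45 = 21:23 on Jun 14.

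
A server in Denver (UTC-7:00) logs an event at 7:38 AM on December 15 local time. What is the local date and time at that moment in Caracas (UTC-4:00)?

Caracas is 3:00 ahead of Denver.
Shift by the zone difference: 7:38 AM + 3:00 = 10:38 AM on Dec 15 in Caracas.

10:38 AM on December 15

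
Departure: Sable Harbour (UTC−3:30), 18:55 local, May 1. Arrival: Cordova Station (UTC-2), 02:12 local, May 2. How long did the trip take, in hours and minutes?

Departure in UTC: 18:55 + 3:30 = 22:25 on May 1.
Arrival in UTC: 02:12 + 2:00 = 04:12 on May 2.
Elapsed = 04:12 − 22:25 (+1 day) = 5 hours 47 minutes.

5 hours 47 minutes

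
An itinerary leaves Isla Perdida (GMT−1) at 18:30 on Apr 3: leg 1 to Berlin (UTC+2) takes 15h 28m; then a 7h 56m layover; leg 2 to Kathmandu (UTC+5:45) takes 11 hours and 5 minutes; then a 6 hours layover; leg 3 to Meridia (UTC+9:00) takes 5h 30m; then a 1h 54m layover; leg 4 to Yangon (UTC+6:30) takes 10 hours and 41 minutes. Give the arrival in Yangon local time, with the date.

12:34 on April 6

Convert departure to UTC: 18:30 + 1:00 = 19:30 UTC on Apr 3.
Add 15 hours and 28 minutes leg 1 → 10:58 UTC (Apr 4).
Add 7 hours and 56 minutes layover in Berlin → 18:54 UTC.
Add 11 hours and 5 minutes leg 2 → 05:59 UTC (Apr 5).
Add 6 hours layover in Kathmandu → 11:59 UTC.
Add 5 hours and 30 minutes leg 3 → 17:29 UTC.
Add 1 hour 54 minutes layover in Meridia → 19:23 UTC.
Add 10 hours and 41 minutes leg 4 → 06:04 UTC (Apr 6).
Yangon is UTC+6:30, so local arrival = 06:04 + 6:30 = 12:34 on Apr 6.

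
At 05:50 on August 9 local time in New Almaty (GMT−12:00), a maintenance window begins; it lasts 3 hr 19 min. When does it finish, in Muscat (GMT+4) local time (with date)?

Convert start to UTC: 05:50 + 12:00 = 17:50 UTC on Aug 9.
Add 3 hours 19 minutes duration → 21:09 UTC.
Muscat is UTC+4:00, so local end time = 21:09 + 4:00 = 01:09 on Aug 10.

01:09 on August 10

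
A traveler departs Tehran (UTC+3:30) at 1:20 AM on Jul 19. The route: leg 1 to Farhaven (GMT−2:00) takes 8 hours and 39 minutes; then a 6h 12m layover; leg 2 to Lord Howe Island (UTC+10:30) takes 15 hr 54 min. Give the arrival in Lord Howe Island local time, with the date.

3:05 PM on Jul 20

Convert departure to UTC: 1:20 AM − 3:30 = 9:50 PM UTC on Jul 18.
Add 8 hours and 39 minutes leg 1 → 6:29 AM UTC (Jul 19).
Add 6 hours and 12 minutes layover in Farhaven → 12:41 PM UTC.
Add 15 hours and 54 minutes leg 2 → 4:35 AM UTC (Jul 20).
Lord Howe Island is UTC+10:30, so local arrival = 4:35 AM + 10:30 = 3:05 PM on Jul 20.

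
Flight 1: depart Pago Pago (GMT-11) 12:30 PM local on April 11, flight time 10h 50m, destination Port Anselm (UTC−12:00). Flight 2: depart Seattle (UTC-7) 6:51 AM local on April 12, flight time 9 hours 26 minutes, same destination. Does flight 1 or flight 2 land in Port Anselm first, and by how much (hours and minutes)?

Flight 1 in UTC: 12:30 PM + 11:00 = 11:30 PM on Apr 11.
+10 hours and 50 minutes → arrive 10:20 AM UTC on Apr 12.
Flight 2 in UTC: 6:51 AM + 7:00 = 1:51 PM on Apr 12.
+9 hours and 26 minutes → arrive 11:17 PM UTC on Apr 12.
Flight 1 lands earlier by 12 hours 57 minutes.

the first, by 12 hours 57 minutes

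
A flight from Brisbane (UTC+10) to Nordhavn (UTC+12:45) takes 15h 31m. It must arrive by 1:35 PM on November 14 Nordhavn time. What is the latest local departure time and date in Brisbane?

7:19 PM on Nov 13

Target arrival in UTC: 1:35 PM − 12:45 = 12:50 AM on Nov 14.
Subtract 15 hours 31 minutes → departure 9:19 AM UTC on Nov 13.
Brisbane is UTC+10:00: 9:19 AM + 10:00 = 7:19 PM on Nov 13.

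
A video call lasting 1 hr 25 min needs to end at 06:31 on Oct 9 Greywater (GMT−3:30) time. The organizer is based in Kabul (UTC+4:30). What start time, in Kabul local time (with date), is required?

13:06 on Oct 9

Target end time in UTC: 06:31 + 3:30 = 10:01 on Oct 9.
Subtract 1 hour and 25 minutes → start 08:36 UTC on Oct 9.
Kabul is UTC+4:30: 08:36 + 4:30 = 13:06 on Oct 9.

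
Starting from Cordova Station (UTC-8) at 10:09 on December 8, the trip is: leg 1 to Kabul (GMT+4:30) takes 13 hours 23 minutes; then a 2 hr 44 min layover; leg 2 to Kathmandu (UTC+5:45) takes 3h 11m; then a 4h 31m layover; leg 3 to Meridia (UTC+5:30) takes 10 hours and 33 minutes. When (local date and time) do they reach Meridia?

Convert departure to UTC: 10:09 + 8:00 = 18:09 UTC on Dec 8.
Add 13 hours 23 minutes leg 1 → 07:32 UTC (Dec 9).
Add 2 hours 44 minutes layover in Kabul → 10:16 UTC.
Add 3 hours and 11 minutes leg 2 → 13:27 UTC.
Add 4 hours 31 minutes layover in Kathmandu → 17:58 UTC.
Add 10 hours and 33 minutes leg 3 → 04:31 UTC (Dec 10).
Meridia is UTC+5:30, so local arrival = 04:31 + 5:30 = 10:01 on Dec 10.

10:01 on December 10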